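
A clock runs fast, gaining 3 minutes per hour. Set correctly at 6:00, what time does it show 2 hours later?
For every 60 true minutes, the faulty clock advances 60 + 3 = 63 minutes.
True elapsed: 2 hours = 120 minutes.
Faulty clock advances: 120 x 63/60 = 126 minutes (drift: 6 minutes ahead).
Shown time: 6:00 + 126 minutes = 8:06.

Final answer: 8:06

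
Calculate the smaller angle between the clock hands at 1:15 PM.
Hour hand position: 1 x 30 + 15 x 0.5 = 37.5 degrees
Minute hand position: 15 x 6 = 90 degrees
Difference: |37.5 - 90| = 52.5 degrees
The angle between the hands is 52.5 degrees

Final answer: 52.5 degrees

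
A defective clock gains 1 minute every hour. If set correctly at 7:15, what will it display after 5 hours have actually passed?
For every 60 true minutes, the faulty clock advances 60 + 1 = 61 minutes.
True elapsed: 5 hours = 300 minutes.
Faulty clock advances: 300 x 61/60 = 305 minutes (drift: 5 minutes ahead).
Shown time: 7:15 + 305 minutes = 12:20.

Final answer: 12:20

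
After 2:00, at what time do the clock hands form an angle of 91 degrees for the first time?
At t minutes past 2:00, the hour hand is at 30 x 2 + 0.5t degrees and the minute hand is at 6t degrees.
The smaller angle between them is 91 degrees when |30H - 5.5t| = 91 or |30H - 5.5t| = 269.
With H = 2, solve 30 x 2 - 5.5t = +/- target for each target:
  t = (30 x 2 - 91) / 5.5 = -5.64 (outside (0, 60))
  t = (30 x 2 + 91) / 5.5 = 27.45
  t = (30 x 2 - 269) / 5.5 = -38 (outside (0, 60))
  t = (30 x 2 + 269) / 5.5 = 59.82
Valid solutions in (0, 60): {27.45, 59.82} minutes.
The first occurrence is t = 27.45 minutes.
The hands form a 91-degree angle at 27.45 minutes past 2:00.

Final answer: 27.45 minutes past 2:00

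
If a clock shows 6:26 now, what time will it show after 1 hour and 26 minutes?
Starting time: 6:26
Adding 26 minutes to 26 minutes: 26 + 26 = 52 minutes
Adding 1 hour: 6 + 1 = 7
Final time: 7:52

Final answer: 7:52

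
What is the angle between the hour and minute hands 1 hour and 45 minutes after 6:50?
First find the time 1 hour and 45 minutes after 6:50.
Total minutes: 6 x 60 + 50 + 1 x 60 + 45 = 515.
515 mod 720 = 515 minutes = 8:35.
Now compute the angle at 8:35:
Hour hand: 8 x 30 + 35 x 0.5 = 257.5 degrees
Minute hand: 35 x 6 = 210 degrees
Difference: |257.5 - 210| = 47.5 degrees
The angle is 47.5 degrees

Final answer: 47.5 degrees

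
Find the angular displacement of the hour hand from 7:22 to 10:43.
The hour hand moves 0.5 degrees per minute.
Time elapsed: 10:43 - 7:22 = 201 minutes
Angular displacement: 201 x 0.5 = 100.5 degrees

Final answer: 100.5 degrees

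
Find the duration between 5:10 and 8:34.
From 5:10 to 8:34:
(8 x 60 + 34) - (5 x 60 + 10) = 514 - 310 = 204 minutes
= 3 hours and 24 minutes

Final answer: 3 hours and 24 minutes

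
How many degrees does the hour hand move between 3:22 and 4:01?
The hour hand moves 0.5 degrees per minute.
Time elapsed: 4:01 - 3:22 = 39 minutes
Angular displacement: 39 x 0.5 = 19.5 degrees

Final answer: 19.5 degrees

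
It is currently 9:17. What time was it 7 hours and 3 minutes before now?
Starting time: 9:17 = 557 total minutes past 12:00
Subtracting: 7 hours and 3 minutes = 423 minutes
557 - 423 = 134 minutes
= 2 hours and 14 minutes past 12:00 = 2:14

Final answer: 2:14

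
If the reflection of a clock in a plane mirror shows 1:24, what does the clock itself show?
Reflection across the vertical (12-6) axis maps a hand at angle A degrees to (360 - A) degrees, which sends a reading of T minutes past 12:00 to (720 - T) minutes past 12:00.
Mirror reads 1:24 = 84 minutes past 12:00.
Actual time: (720 - 84) mod 720 = 636 minutes = 10:36.

Final answer: 10:36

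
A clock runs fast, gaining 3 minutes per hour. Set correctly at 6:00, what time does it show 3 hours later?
For every 60 true minutes, the faulty clock advances 60 + 3 = 63 minutes.
True elapsed: 3 hours = 180 minutes.
Faulty clock advances: 180 x 63/60 = 189 minutes (drift: 9 minutes ahead).
Shown time: 6:00 + 189 minutes = 9:09.

Final answer: 9:09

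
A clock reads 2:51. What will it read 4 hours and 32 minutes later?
Starting time: 2:51
Adding 32 minutes to 51 minutes: 51 + 32 = 83 minutes = 1 hour and 23 minutes
Adding 4 hours: 2 + 4 + 1 (carry) = 7
Final time: 7:23

Final answer: 7:23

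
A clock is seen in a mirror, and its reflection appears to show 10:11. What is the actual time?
Reflection across the vertical (12-6) axis maps a hand at angle A degrees to (360 - A) degrees, which sends a reading of T minutes past 12:00 to (720 - T) minutes past 12:00.
Mirror reads 10:11 = 611 minutes past 12:00.
Actual time: (720 - 611) mod 720 = 109 minutes = 1:49.

Final answer: 1:49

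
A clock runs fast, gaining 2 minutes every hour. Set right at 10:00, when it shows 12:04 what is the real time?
For every 60 true minutes, the faulty clock advances 62 minutes, so 1 faulty-clock minute corresponds to 60/62 true minutes.
From 10:00 to 12:04 on the faulty dial is 124 minutes.
True elapsed: 124 x 60/62 = 120 minutes = 2 hours.
True time: 10:00 + 2 hours = 12:00.

Final answer: 12:00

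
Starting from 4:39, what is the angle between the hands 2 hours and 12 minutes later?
First find the time 2 hours and 12 minutes after 4:39.
Total minutes: 4 x 60 + 39 + 2 x 60 + 12 = 411.
411 mod 720 = 411 minutes = 6:51.
Now compute the angle at 6:51:
Hour hand: 6 x 30 + 51 x 0.5 = 205.5 degrees
Minute hand: 51 x 6 = 306 degrees
Difference: |205.5 - 306| = 100.5 degrees
The angle is 100.5 degrees

Final answer: 100.5 degrees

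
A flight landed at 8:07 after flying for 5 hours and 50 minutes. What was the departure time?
Starting time: 8:07 = 487 total minutes past 12:00
Subtracting: 5 hours and 50 minutes = 350 minutes
487 - 350 = 137 minutes
= 2 hours and 17 minutes past 12:00 = 2:17

Final answer: 2:17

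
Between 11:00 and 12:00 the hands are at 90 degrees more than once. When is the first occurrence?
At t minutes past 11:00, the hour hand is at 30 x 11 + 0.5t degrees and the minute hand is at 6t degrees.
The smaller angle between them is 90 degrees when |30H - 5.5t| = 90 or |30H - 5.5t| = 270.
With H = 11, solve 30 x 11 - 5.5t = +/- target for each target:
  t = (30 x 11 - 90) / 5.5 = 43.64
  t = (30 x 11 + 90) / 5.5 = 76.36 (outside (0, 60))
  t = (30 x 11 - 270) / 5.5 = 10.91
  t = (30 x 11 + 270) / 5.5 = 109.09 (outside (0, 60))
Valid solutions in (0, 60): {10.91, 43.64} minutes.
The first occurrence is t = 10.91 minutes.
The hands form a 90-degree angle at 10.91 minutes past 11:00.

Final answer: 10.91 minutes past 11:00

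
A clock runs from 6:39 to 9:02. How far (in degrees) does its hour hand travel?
The hour hand moves 0.5 degrees per minute.
Time elapsed: 9:02 - 6:39 = 143 minutes
Angular displacement: 143 x 0.5 = 71.5 degrees

Final answer: 71.5 degrees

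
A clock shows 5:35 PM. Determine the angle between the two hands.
Hour hand position: 5 x 30 + 35 x 0.5 = 167.5 degrees
Minute hand position: 35 x 6 = 210 degrees
Difference: |167.5 - 210| = 42.5 degrees
The angle between the hands is 42.5 degrees

Final answer: 42.5 degrees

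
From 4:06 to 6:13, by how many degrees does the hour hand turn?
The hour hand moves 0.5 degrees per minute.
Time elapsed: 6:13 - 4:06 = 127 minutes
Angular displacement: 127 x 0.5 = 63.5 degrees

Final answer: 63.5 degrees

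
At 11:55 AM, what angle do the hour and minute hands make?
Hour hand position: 11 x 30 + 55 x 0.5 = 357.5 degrees
Minute hand position: 55 x 6 = 330 degrees
Difference: |357.5 - 330| = 27.5 degrees
The angle between the hands is 27.5 degrees

Final answer: 27.5 degrees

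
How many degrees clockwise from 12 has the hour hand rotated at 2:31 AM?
The hour hand moves 30 degrees per hour and 0.5 degrees per minute.
At 2:31: (2) x 30 + 31 x 0.5 = 60 + 15.5 = 75.5 degrees

Final answer: 75.5 degrees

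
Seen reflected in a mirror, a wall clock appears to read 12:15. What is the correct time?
Reflection across the vertical (12-6) axis maps a hand at angle A degrees to (360 - A) degrees, which sends a reading of T minutes past 12:00 to (720 - T) minutes past 12:00.
Mirror reads 12:15 = 15 minutes past 12:00.
Actual time: (720 - 15) mod 720 = 705 minutes = 11:45.

Final answer: 11:45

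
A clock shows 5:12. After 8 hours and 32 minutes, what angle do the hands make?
First find the time 8 hours and 32 minutes after 5:12.
Total minutes: 5 x 60 + 12 + 8 x 60 + 32 = 824.
824 mod 720 = 104 minutes = 1:44.
Now compute the angle at 1:44:
Hour hand: 1 x 30 + 44 x 0.5 = 52 degrees
Minute hand: 44 x 6 = 264 degrees
Difference: |52 - 264| = 212 degrees
Smaller angle: 360 - 212 = 148 degrees

Final answer: 148 degrees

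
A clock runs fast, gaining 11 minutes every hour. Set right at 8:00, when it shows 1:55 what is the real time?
For every 60 true minutes, the faulty clock advances 71 minutes, so 1 faulty-clock minute corresponds to 60/71 true minutes.
From 8:00 to 1:55 on the faulty dial is 355 minutes.
True elapsed: 355 x 60/71 = 300 minutes = 5 hours.
True time: 8:00 + 5 hours = 1:00.

Final answer: 1:00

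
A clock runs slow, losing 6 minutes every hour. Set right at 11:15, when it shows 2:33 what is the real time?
For every 60 true minutes, the faulty clock advances 54 minutes, so 1 faulty-clock minute corresponds to 60/54 true minutes.
From 11:15 to 2:33 on the faulty dial is 198 minutes.
True elapsed: 198 x 60/54 = 220 minutes = 3 hours and 40 minutes.
True time: 11:15 + 3 hours and 40 minutes = 2:55.

Final answer: 2:55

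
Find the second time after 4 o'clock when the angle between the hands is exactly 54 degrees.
At t minutes past 4:00, the hour hand is at 30 x 4 + 0.5t degrees and the minute hand is at 6t degrees.
The smaller angle between them is 54 degrees when |30H - 5.5t| = 54 or |30H - 5.5t| = 306.
With H = 4, solve 30 x 4 - 5.5t = +/- target for each target:
  t = (30 x 4 - 54) / 5.5 = 12
  t = (30 x 4 + 54) / 5.5 = 31.64
  t = (30 x 4 - 306) / 5.5 = -33.82 (outside (0, 60))
  t = (30 x 4 + 306) / 5.5 = 77.45 (outside (0, 60))
Valid solutions in (0, 60): {12, 31.64} minutes.
The second occurrence is t = 31.64 minutes.
The hands form a 54-degree angle at 31.64 minutes past 4:00.

Final answer: 31.64 minutes past 4:00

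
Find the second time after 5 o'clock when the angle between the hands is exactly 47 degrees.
At t minutes past 5:00, the hour hand is at 30 x 5 + 0.5t degrees and the minute hand is at 6t degrees.
The smaller angle between them is 47 degrees when |30H - 5.5t| = 47 or |30H - 5.5t| = 313.
With H = 5, solve 30 x 5 - 5.5t = +/- target for each target:
  t = (30 x 5 - 47) / 5.5 = 18.73
  t = (30 x 5 + 47) / 5.5 = 35.82
  t = (30 x 5 - 313) / 5.5 = -29.64 (outside (0, 60))
  t = (30 x 5 + 313) / 5.5 = 84.18 (outside (0, 60))
Valid solutions in (0, 60): {18.73, 35.82} minutes.
The second occurrence is t = 35.82 minutes.
The hands form a 47-degree angle at 35.82 minutes past 5:00.

Final answer: 35.82 minutes past 5:00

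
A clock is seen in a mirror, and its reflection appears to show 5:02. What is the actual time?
Reflection across the vertical (12-6) axis maps a hand at angle A degrees to (360 - A) degrees, which sends a reading of T minutes past 12:00 to (720 - T) minutes past 12:00.
Mirror reads 5:02 = 302 minutes past 12:00.
Actual time: (720 - 302) mod 720 = 418 minutes = 6:58.

Final answer: 6:58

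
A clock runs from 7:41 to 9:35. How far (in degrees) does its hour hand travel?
The hour hand moves 0.5 degrees per minute.
Time elapsed: 9:35 - 7:41 = 114 minutes
Angular displacement: 114 x 0.5 = 57 degrees

Final answer: 57 degrees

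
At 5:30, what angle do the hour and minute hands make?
Hour hand position: 5 x 30 + 30 x 0.5 = 165 degrees
Minute hand position: 30 x 6 = 180 degrees
Difference: |165 - 180| = 15 degrees
The angle between the hands is 15 degrees

Final answer: 15 degrees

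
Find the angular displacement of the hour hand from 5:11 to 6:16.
The hour hand moves 0.5 degrees per minute.
Time elapsed: 6:16 - 5:11 = 65 minutes
Angular displacement: 65 x 0.5 = 32.5 degrees

Final answer: 32.5 degrees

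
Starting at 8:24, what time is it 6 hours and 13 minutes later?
Starting time: 8:24
Adding 13 minutes to 24 minutes: 24 + 13 = 37 minutes
Adding 6 hours: 8 + 6 = 14 - 12 = 2
Final time: 2:37

Final answer: 2:37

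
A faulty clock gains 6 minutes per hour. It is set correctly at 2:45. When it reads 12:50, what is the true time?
For every 60 true minutes, the faulty clock advances 66 minutes, so 1 faulty-clock minute corresponds to 60/66 true minutes.
From 2:45 to 12:50 on the faulty dial is 605 minutes.
True elapsed: 605 x 60/66 = 550 minutes = 9 hours and 10 minutes.
True time: 2:45 + 9 hours and 10 minutes = 11:55.

Final answer: 11:55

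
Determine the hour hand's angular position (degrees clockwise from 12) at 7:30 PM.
The hour hand moves 30 degrees per hour and 0.5 degrees per minute.
At 7:30: (7) x 30 + 30 x 0.5 = 210 + 15 = 225 degrees

Final answer: 225 degrees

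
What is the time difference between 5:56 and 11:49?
From 5:56 to 11:49:
(11 x 60 + 49) - (5 x 60 + 56) = 709 - 356 = 353 minutes
= 5 hours and 53 minutes

Final answer: 5 hours and 53 minutes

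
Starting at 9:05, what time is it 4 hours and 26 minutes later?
Starting time: 9:05
Adding 26 minutes to 5 minutes: 5 + 26 = 31 minutes
Adding 4 hours: 9 + 4 = 13 - 12 = 1
Final time: 1:31

Final answer: 1:31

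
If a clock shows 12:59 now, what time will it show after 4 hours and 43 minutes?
Starting time: 12:59
Adding 43 minutes to 59 minutes: 59 + 43 = 102 minutes = 1 hour and 42 minutes
Adding 4 hours: 12 + 4 + 1 (carry) = 17 - 12 = 5
Final time: 5:42

Final answer: 5:42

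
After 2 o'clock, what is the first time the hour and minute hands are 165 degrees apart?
At t minutes past 2:00, the hour hand is at 30 x 2 + 0.5t degrees and the minute hand is at 6t degrees.
The smaller angle between them is 165 degrees when |30H - 5.5t| = 165 or |30H - 5.5t| = 195.
With H = 2, solve 30 x 2 - 5.5t = +/- target for each target:
  t = (30 x 2 - 165) / 5.5 = -19.09 (outside (0, 60))
  t = (30 x 2 + 165) / 5.5 = 40.91
  t = (30 x 2 - 195) / 5.5 = -24.55 (outside (0, 60))
  t = (30 x 2 + 195) / 5.5 = 46.36
Valid solutions in (0, 60): {40.91, 46.36} minutes.
The first occurrence is t = 40.91 minutes.
The hands form a 165-degree angle at 40.91 minutes past 2:00.

Final answer: 40.91 minutes past 2:00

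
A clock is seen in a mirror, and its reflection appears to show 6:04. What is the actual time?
Reflection across the vertical (12-6) axis maps a hand at angle A degrees to (360 - A) degrees, which sends a reading of T minutes past 12:00 to (720 - T) minutes past 12:00.
Mirror reads 6:04 = 364 minutes past 12:00.
Actual time: (720 - 364) mod 720 = 356 minutes = 5:56.

Final answer: 5:56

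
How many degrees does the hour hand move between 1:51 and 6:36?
The hour hand moves 0.5 degrees per minute.
Time elapsed: 6:36 - 1:51 = 285 minutes
Angular displacement: 285 x 0.5 = 142.5 degrees

Final answer: 142.5 degrees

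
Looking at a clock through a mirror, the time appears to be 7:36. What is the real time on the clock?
Reflection across the vertical (12-6) axis maps a hand at angle A degrees to (360 - A) degrees, which sends a reading of T minutes past 12:00 to (720 - T) minutes past 12:00.
Mirror reads 7:36 = 456 minutes past 12:00.
Actual time: (720 - 456) mod 720 = 264 minutes = 4:24.

Final answer: 4:24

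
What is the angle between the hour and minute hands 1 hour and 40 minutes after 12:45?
First find the time 1 hour and 40 minutes after 12:45.
Total minutes: 12 x 60 + 45 + 1 x 60 + 40 = 865.
865 mod 720 = 145 minutes = 2:25.
Now compute the angle at 2:25:
Hour hand: 2 x 30 + 25 x 0.5 = 72.5 degrees
Minute hand: 25 x 6 = 150 degrees
Difference: |72.5 - 150| = 77.5 degrees
The angle is 77.5 degrees

Final answer: 77.5 degrees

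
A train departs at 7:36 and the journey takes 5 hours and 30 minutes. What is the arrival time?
Starting time: 7:36
Adding 30 minutes to 36 minutes: 36 + 30 = 66 minutes = 1 hour and 6 minutes
Adding 5 hours: 7 + 5 + 1 (carry) = 13 - 12 = 1
Final time: 1:06

Final answer: 1:06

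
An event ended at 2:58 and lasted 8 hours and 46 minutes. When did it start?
Starting time: 2:58 = 178 total minutes past 12:00
Subtracting: 8 hours and 46 minutes = 526 minutes
178 - 526 = -348 (negative, add 12 hours = 720) = 372 minutes
= 6 hours and 12 minutes past 12:00 = 6:12

Final answer: 6:12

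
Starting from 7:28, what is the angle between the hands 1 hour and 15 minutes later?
First find the time 1 hour and 15 minutes after 7:28.
Total minutes: 7 x 60 + 28 + 1 x 60 + 15 = 523.
523 mod 720 = 523 minutes = 8:43.
Now compute the angle at 8:43:
Hour hand: 8 x 30 + 43 x 0.5 = 261.5 degrees
Minute hand: 43 x 6 = 258 degrees
Difference: |261.5 - 258| = 3.5 degrees
The angle is 3.5 degrees

Final answer: 3.5 degrees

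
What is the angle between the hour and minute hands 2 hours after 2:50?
First find the time 2 hours after 2:50.
Total minutes: 2 x 60 + 50 + 2 x 60 + 0 = 290.
290 mod 720 = 290 minutes = 4:50.
Now compute the angle at 4:50:
Hour hand: 4 x 30 + 50 x 0.5 = 145 degrees
Minute hand: 50 x 6 = 300 degrees
Difference: |145 - 300| = 155 degrees
The angle is 155 degrees

Final answer: 155 degrees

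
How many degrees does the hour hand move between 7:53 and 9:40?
The hour hand moves 0.5 degrees per minute.
Time elapsed: 9:40 - 7:53 = 107 minutes
Angular displacement: 107 x 0.5 = 53.5 degrees

Final answer: 53.5 degrees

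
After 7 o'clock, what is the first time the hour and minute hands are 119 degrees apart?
At t minutes past 7:00, the hour hand is at 30 x 7 + 0.5t degrees and the minute hand is at 6t degrees.
The smaller angle between them is 119 degrees when |30H - 5.5t| = 119 or |30H - 5.5t| = 241.
With H = 7, solve 30 x 7 - 5.5t = +/- target for each target:
  t = (30 x 7 - 119) / 5.5 = 16.55
  t = (30 x 7 + 119) / 5.5 = 59.82
  t = (30 x 7 - 241) / 5.5 = -5.64 (outside (0, 60))
  t = (30 x 7 + 241) / 5.5 = 82 (outside (0, 60))
Valid solutions in (0, 60): {16.55, 59.82} minutes.
The first occurrence is t = 16.55 minutes.
The hands form a 119-degree angle at 16.55 minutes past 7:00.

Final answer: 16.55 minutes past 7:00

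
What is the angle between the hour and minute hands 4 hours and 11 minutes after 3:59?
First find the time 4 hours and 11 minutes after 3:59.
Total minutes: 3 x 60 + 59 + 4 x 60 + 11 = 490.
490 mod 720 = 490 minutes = 8:10.
Now compute the angle at 8:10:
Hour hand: 8 x 30 + 10 x 0.5 = 245 degrees
Minute hand: 10 x 6 = 60 degrees
Difference: |245 - 60| = 185 degrees
Smaller angle: 360 - 185 = 175 degrees

Final answer: 175 degrees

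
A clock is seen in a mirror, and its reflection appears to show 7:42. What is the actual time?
Reflection across the vertical (12-6) axis maps a hand at angle A degrees to (360 - A) degrees, which sends a reading of T minutes past 12:00 to (720 - T) minutes past 12:00.
Mirror reads 7:42 = 462 minutes past 12:00.
Actual time: (720 - 462) mod 720 = 258 minutes = 4:18.

Final answer: 4:18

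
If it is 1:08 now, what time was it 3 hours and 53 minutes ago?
Starting time: 1:08 = 68 total minutes past 12:00
Subtracting: 3 hours and 53 minutes = 233 minutes
68 - 233 = -165 (negative, add 12 hours = 720) = 555 minutes
= 9 hours and 15 minutes past 12:00 = 9:15

Final answer: 9:15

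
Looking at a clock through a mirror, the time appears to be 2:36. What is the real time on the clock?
Reflection across the vertical (12-6) axis maps a hand at angle A degrees to (360 - A) degrees, which sends a reading of T minutes past 12:00 to (720 - T) minutes past 12:00.
Mirror reads 2:36 = 156 minutes past 12:00.
Actual time: (720 - 156) mod 720 = 564 minutes = 9:24.

Final answer: 9:24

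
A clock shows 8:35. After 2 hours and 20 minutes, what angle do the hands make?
First find the time 2 hours and 20 minutes after 8:35.
Total minutes: 8 x 60 + 35 + 2 x 60 + 20 = 655.
655 mod 720 = 655 minutes = 10:55.
Now compute the angle at 10:55:
Hour hand: 10 x 30 + 55 x 0.5 = 327.5 degrees
Minute hand: 55 x 6 = 330 degrees
Difference: |327.5 - 330| = 2.5 degrees
The angle is 2.5 degrees

Final answer: 2.5 degrees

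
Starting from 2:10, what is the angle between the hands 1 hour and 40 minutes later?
First find the time 1 hour and 40 minutes after 2:10.
Total minutes: 2 x 60 + 10 + 1 x 60 + 40 = 230.
230 mod 720 = 230 minutes = 3:50.
Now compute the angle at 3:50:
Hour hand: 3 x 30 + 50 x 0.5 = 115 degrees
Minute hand: 50 x 6 = 300 degrees
Difference: |115 - 300| = 185 degrees
Smaller angle: 360 - 185 = 175 degrees

Final answer: 175 degrees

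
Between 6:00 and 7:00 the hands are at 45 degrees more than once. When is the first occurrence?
At t minutes past 6:00, the hour hand is at 30 x 6 + 0.5t degrees and the minute hand is at 6t degrees.
The smaller angle between them is 45 degrees when |30H - 5.5t| = 45 or |30H - 5.5t| = 315.
With H = 6, solve 30 x 6 - 5.5t = +/- target for each target:
  t = (30 x 6 - 45) / 5.5 = 24.55
  t = (30 x 6 + 45) / 5.5 = 40.91
  t = (30 x 6 - 315) / 5.5 = -24.55 (outside (0, 60))
  t = (30 x 6 + 315) / 5.5 = 90 (outside (0, 60))
Valid solutions in (0, 60): {24.55, 40.91} minutes.
The first occurrence is t = 24.55 minutes.
The hands form a 45-degree angle at 24.55 minutes past 6:00.

Final answer: 24.55 minutes past 6:00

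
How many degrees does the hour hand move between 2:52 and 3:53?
The hour hand moves 0.5 degrees per minute.
Time elapsed: 3:53 - 2:52 = 61 minutes
Angular displacement: 61 x 0.5 = 30.5 degrees

Final answer: 30.5 degrees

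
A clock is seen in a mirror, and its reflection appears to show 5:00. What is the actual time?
Reflection across the vertical (12-6) axis maps a hand at angle A degrees to (360 - A) degrees, which sends a reading of T minutes past 12:00 to (720 - T) minutes past 12:00.
Mirror reads 5:00 = 300 minutes past 12:00.
Actual time: (720 - 300) mod 720 = 420 minutes = 7:00.

Final answer: 7:00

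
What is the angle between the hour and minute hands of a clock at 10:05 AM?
Hour hand position: 10 x 30 + 5 x 0.5 = 302.5 degrees
Minute hand position: 5 x 6 = 30 degrees
Difference: |302.5 - 30| = 272.5 degrees
Since 272.5 > 180, the smaller angle is 360 - 272.5 = 87.5 degrees

Final answer: 87.5 degrees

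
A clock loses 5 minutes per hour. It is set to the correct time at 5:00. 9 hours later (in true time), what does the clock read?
For every 60 true minutes, the faulty clock advances 60 - 5 = 55 minutes.
True elapsed: 9 hours = 540 minutes.
Faulty clock advances: 540 x 55/60 = 495 minutes (drift: 45 minutes behind).
Shown time: 5:00 + 495 minutes = 1:15.

Final answer: 1:15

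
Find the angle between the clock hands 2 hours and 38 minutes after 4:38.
First find the time 2 hours and 38 minutes after 4:38.
Total minutes: 4 x 60 + 38 + 2 x 60 + 38 = 436.
436 mod 720 = 436 minutes = 7:16.
Now compute the angle at 7:16:
Hour hand: 7 x 30 + 16 x 0.5 = 218 degrees
Minute hand: 16 x 6 = 96 degrees
Difference: |218 - 96| = 122 degrees
The angle is 122 degrees

Final answer: 122 degrees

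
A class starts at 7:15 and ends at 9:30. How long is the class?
From 7:15 to 9:30:
(9 x 60 + 30) - (7 x 60 + 15) = 570 - 435 = 135 minutes
= 2 hours and 15 minutes

Final answer: 2 hours and 15 minutes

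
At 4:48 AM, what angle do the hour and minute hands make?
Hour hand position: 4 x 30 + 48 x 0.5 = 144 degrees
Minute hand position: 48 x 6 = 288 degrees
Difference: |144 - 288| = 144 degrees
The angle between the hands is 144 degrees

Final answer: 144 degrees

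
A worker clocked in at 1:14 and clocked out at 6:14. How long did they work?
From 1:14 to 6:14:
(6 x 60 + 14) - (1 x 60 + 14) = 374 - 74 = 300 minutes
= 5 hours

Final answer: 5 hours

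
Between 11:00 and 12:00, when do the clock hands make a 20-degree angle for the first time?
At t minutes past 11:00, the hour hand is at 30 x 11 + 0.5t degrees and the minute hand is at 6t degrees.
The smaller angle between them is 20 degrees when |30H - 5.5t| = 20 or |30H - 5.5t| = 340.
With H = 11, solve 30 x 11 - 5.5t = +/- target for each target:
  t = (30 x 11 - 20) / 5.5 = 56.36
  t = (30 x 11 + 20) / 5.5 = 63.64 (outside (0, 60))
  t = (30 x 11 - 340) / 5.5 = -1.82 (outside (0, 60))
  t = (30 x 11 + 340) / 5.5 = 121.82 (outside (0, 60))
Valid solutions in (0, 60): {56.36} minutes.
The first occurrence is t = 56.36 minutes.
The hands form a 20-degree angle at 56.36 minutes past 11:00.

Final answer: 56.36 minutes past 11:00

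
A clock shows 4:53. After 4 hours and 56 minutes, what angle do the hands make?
First find the time 4 hours and 56 minutes after 4:53.
Total minutes: 4 x 60 + 53 + 4 x 60 + 56 = 589.
589 mod 720 = 589 minutes = 9:49.
Now compute the angle at 9:49:
Hour hand: 9 x 30 + 49 x 0.5 = 294.5 degrees
Minute hand: 49 x 6 = 294 degrees
Difference: |294.5 - 294| = 0.5 degrees
The angle is 0.5 degrees

Final answer: 0.5 degrees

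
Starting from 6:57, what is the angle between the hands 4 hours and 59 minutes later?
First find the time 4 hours and 59 minutes after 6:57.
Total minutes: 6 x 60 + 57 + 4 x 60 + 59 = 716.
716 mod 720 = 716 minutes = 11:56.
Now compute the angle at 11:56:
Hour hand: 11 x 30 + 56 x 0.5 = 358 degrees
Minute hand: 56 x 6 = 336 degrees
Difference: |358 - 336| = 22 degrees
The angle is 22 degrees

Final answer: 22 degrees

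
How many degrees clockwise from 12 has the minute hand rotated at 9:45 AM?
The minute hand moves 6 degrees per minute.
At 9:45: 45 x 6 = 270 degrees

Final answer: 270 degrees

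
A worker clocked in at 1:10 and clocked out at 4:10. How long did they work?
From 1:10 to 4:10:
(4 x 60 + 10) - (1 x 60 + 10) = 250 - 70 = 180 minutes
= 3 hours

Final answer: 3 hours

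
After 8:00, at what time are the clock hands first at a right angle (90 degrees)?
At t minutes past 8:00, the hour hand is at 30 x 8 + 0.5t degrees and the minute hand is at 6t degrees.
The smaller angle between them is 90 degrees when |30H - 5.5t| = 90 or |30H - 5.5t| = 270.
With H = 8, solve 30 x 8 - 5.5t = +/- target for each target:
  t = (30 x 8 - 90) / 5.5 = 27.27
  t = (30 x 8 + 90) / 5.5 = 60 (outside (0, 60))
  t = (30 x 8 - 270) / 5.5 = -5.45 (outside (0, 60))
  t = (30 x 8 + 270) / 5.5 = 92.73 (outside (0, 60))
Valid solutions in (0, 60): {27.27} minutes.
First occurrence: t = 27.27 minutes.
The hands are at right angles at 27.27 minutes past 8:00.

Final answer: 27.27 minutes past 8:00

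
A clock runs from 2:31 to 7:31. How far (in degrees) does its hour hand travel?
The hour hand moves 0.5 degrees per minute.
Time elapsed: 7:31 - 2:31 = 300 minutes
Angular displacement: 300 x 0.5 = 150 degrees

Final answer: 150 degrees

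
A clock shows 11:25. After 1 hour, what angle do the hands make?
First find the time 1 hour after 11:25.
Total minutes: 11 x 60 + 25 + 1 x 60 + 0 = 745.
745 mod 720 = 25 minutes = 12:25.
Now compute the angle at 12:25:
Hour hand: 0 x 30 + 25 x 0.5 = 12.5 degrees
Minute hand: 25 x 6 = 150 degrees
Difference: |12.5 - 150| = 137.5 degrees
The angle is 137.5 degrees

Final answer: 137.5 degrees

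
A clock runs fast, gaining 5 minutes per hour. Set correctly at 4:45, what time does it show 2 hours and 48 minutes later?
For every 60 true minutes, the faulty clock advances 60 + 5 = 65 minutes.
True elapsed: 2 hours and 48 minutes = 168 minutes.
Faulty clock advances: 168 x 65/60 = 182 minutes (drift: 14 minutes ahead).
Shown time: 4:45 + 182 minutes = 7:47.

Final answer: 7:47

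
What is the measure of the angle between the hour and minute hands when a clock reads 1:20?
Hour hand position: 1 x 30 + 20 x 0.5 = 40 degrees
Minute hand position: 20 x 6 = 120 degrees
Difference: |40 - 120| = 80 degrees
The angle between the hands is 80 degrees

Final answer: 80 degrees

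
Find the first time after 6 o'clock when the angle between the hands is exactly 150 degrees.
At t minutes past 6:00, the hour hand is at 30 x 6 + 0.5t degrees and the minute hand is at 6t degrees.
The smaller angle between them is 150 degrees when |30H - 5.5t| = 150 or |30H - 5.5t| = 210.
With H = 6, solve 30 x 6 - 5.5t = +/- target for each target:
  t = (30 x 6 - 150) / 5.5 = 5.45
  t = (30 x 6 + 150) / 5.5 = 60 (outside (0, 60))
  t = (30 x 6 - 210) / 5.5 = -5.45 (outside (0, 60))
  t = (30 x 6 + 210) / 5.5 = 70.91 (outside (0, 60))
Valid solutions in (0, 60): {5.45} minutes.
The first occurrence is t = 5.45 minutes.
The hands form a 150-degree angle at 5.45 minutes past 6:00.

Final answer: 5.45 minutes past 6:00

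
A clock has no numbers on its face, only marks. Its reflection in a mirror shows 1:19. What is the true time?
Reflection across the vertical (12-6) axis maps a hand at angle A degrees to (360 - A) degrees, which sends a reading of T minutes past 12:00 to (720 - T) minutes past 12:00.
Mirror reads 1:19 = 79 minutes past 12:00.
Actual time: (720 - 79) mod 720 = 641 minutes = 10:41.

Final answer: 10:41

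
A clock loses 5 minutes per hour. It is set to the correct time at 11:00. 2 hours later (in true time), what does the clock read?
For every 60 true minutes, the faulty clock advances 60 - 5 = 55 minutes.
True elapsed: 2 hours = 120 minutes.
Faulty clock advances: 120 x 55/60 = 110 minutes (drift: 10 minutes behind).
Shown time: 11:00 + 110 minutes = 12:50.

Final answer: 12:50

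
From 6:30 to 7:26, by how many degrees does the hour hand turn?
The hour hand moves 0.5 degrees per minute.
Time elapsed: 7:26 - 6:30 = 56 minutes
Angular displacement: 56 x 0.5 = 28 degrees

Final answer: 28 degrees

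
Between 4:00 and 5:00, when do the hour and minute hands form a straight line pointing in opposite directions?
For hands to be 180 degrees apart: |30H - 5.5t| = 180
With H = 4: t = (30 x 4 + 180)/5.5 = 54.55 or t = (30 x 4 - 180)/5.5 = -10.91
First valid solution (0 < t < 60): t = 54.55 minutes
The hands are opposite at 54.55 minutes past 4:00.

Final answer: 54.55 minutes past 4:00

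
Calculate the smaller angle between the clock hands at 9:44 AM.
Hour hand position: 9 x 30 + 44 x 0.5 = 292 degrees
Minute hand position: 44 x 6 = 264 degrees
Difference: |292 - 264| = 28 degrees
The angle between the hands is 28 degrees

Final answer: 28 degrees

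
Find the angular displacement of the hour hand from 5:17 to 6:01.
The hour hand moves 0.5 degrees per minute.
Time elapsed: 6:01 - 5:17 = 44 minutes
Angular displacement: 44 x 0.5 = 22 degrees

Final answer: 22 degrees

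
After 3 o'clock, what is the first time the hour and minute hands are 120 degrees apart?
At t minutes past 3:00, the hour hand is at 30 x 3 + 0.5t degrees and the minute hand is at 6t degrees.
The smaller angle between them is 120 degrees when |30H - 5.5t| = 120 or |30H - 5.5t| = 240.
With H = 3, solve 30 x 3 - 5.5t = +/- target for each target:
  t = (30 x 3 - 120) / 5.5 = -5.45 (outside (0, 60))
  t = (30 x 3 + 120) / 5.5 = 38.18
  t = (30 x 3 - 240) / 5.5 = -27.27 (outside (0, 60))
  t = (30 x 3 + 240) / 5.5 = 60 (outside (0, 60))
Valid solutions in (0, 60): {38.18} minutes.
The first occurrence is t = 38.18 minutes.
The hands form a 120-degree angle at 38.18 minutes past 3:00.

Final answer: 38.18 minutes past 3:00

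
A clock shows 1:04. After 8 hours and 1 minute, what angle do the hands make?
First find the time 8 hours and 1 minute after 1:04.
Total minutes: 1 x 60 + 4 + 8 x 60 + 1 = 545.
545 mod 720 = 545 minutes = 9:05.
Now compute the angle at 9:05:
Hour hand: 9 x 30 + 5 x 0.5 = 272.5 degrees
Minute hand: 5 x 6 = 30 degrees
Difference: |272.5 - 30| = 242.5 degrees
Smaller angle: 360 - 242.5 = 117.5 degrees

Final answer: 117.5 degrees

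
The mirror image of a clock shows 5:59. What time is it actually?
Reflection across the vertical (12-6) axis maps a hand at angle A degrees to (360 - A) degrees, which sends a reading of T minutes past 12:00 to (720 - T) minutes past 12:00.
Mirror reads 5:59 = 359 minutes past 12:00.
Actual time: (720 - 359) mod 720 = 361 minutes = 6:01.

Final answer: 6:01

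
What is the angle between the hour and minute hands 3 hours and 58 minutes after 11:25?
First find the time 3 hours and 58 minutes after 11:25.
Total minutes: 11 x 60 + 25 + 3 x 60 + 58 = 923.
923 mod 720 = 203 minutes = 3:23.
Now compute the angle at 3:23:
Hour hand: 3 x 30 + 23 x 0.5 = 101.5 degrees
Minute hand: 23 x 6 = 138 degrees
Difference: |101.5 - 138| = 36.5 degrees
The angle is 36.5 degrees

Final answer: 36.5 degrees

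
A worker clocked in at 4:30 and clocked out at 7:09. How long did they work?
From 4:30 to 7:09:
(7 x 60 + 9) - (4 x 60 + 30) = 429 - 270 = 159 minutes
= 2 hours and 39 minutes

Final answer: 2 hours and 39 minutes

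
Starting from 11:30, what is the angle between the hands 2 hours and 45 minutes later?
First find the time 2 hours and 45 minutes after 11:30.
Total minutes: 11 x 60 + 30 + 2 x 60 + 45 = 855.
855 mod 720 = 135 minutes = 2:15.
Now compute the angle at 2:15:
Hour hand: 2 x 30 + 15 x 0.5 = 67.5 degrees
Minute hand: 15 x 6 = 90 degrees
Difference: |67.5 - 90| = 22.5 degrees
The angle is 22.5 degrees

Final answer: 22.5 degrees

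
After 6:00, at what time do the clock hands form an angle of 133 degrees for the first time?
At t minutes past 6:00, the hour hand is at 30 x 6 + 0.5t degrees and the minute hand is at 6t degrees.
The smaller angle between them is 133 degrees when |30H - 5.5t| = 133 or |30H - 5.5t| = 227.
With H = 6, solve 30 x 6 - 5.5t = +/- target for each target:
  t = (30 x 6 - 133) / 5.5 = 8.55
  t = (30 x 6 + 133) / 5.5 = 56.91
  t = (30 x 6 - 227) / 5.5 = -8.55 (outside (0, 60))
  t = (30 x 6 + 227) / 5.5 = 74 (outside (0, 60))
Valid solutions in (0, 60): {8.55, 56.91} minutes.
The first occurrence is t = 8.55 minutes.
The hands form a 133-degree angle at 8.55 minutes past 6:00.

Final answer: 8.55 minutes past 6:00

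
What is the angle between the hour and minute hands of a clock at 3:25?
Hour hand position: 3 x 30 + 25 x 0.5 = 102.5 degrees
Minute hand position: 25 x 6 = 150 degrees
Difference: |102.5 - 150| = 47.5 degrees
The angle between the hands is 47.5 degrees

Final answer: 47.5 degrees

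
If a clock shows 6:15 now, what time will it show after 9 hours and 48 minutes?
Starting time: 6:15
Adding 48 minutes to 15 minutes: 15 + 48 = 63 minutes = 1 hour and 3 minutes
Adding 9 hours: 6 + 9 + 1 (carry) = 16 - 12 = 4
Final time: 4:03

Final answer: 4:03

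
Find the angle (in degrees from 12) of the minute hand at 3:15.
The minute hand moves 6 degrees per minute.
At 3:15: 15 x 6 = 90 degrees

Final answer: 90 degrees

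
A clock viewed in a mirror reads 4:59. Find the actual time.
Reflection across the vertical (12-6) axis maps a hand at angle A degrees to (360 - A) degrees, which sends a reading of T minutes past 12:00 to (720 - T) minutes past 12:00.
Mirror reads 4:59 = 299 minutes past 12:00.
Actual time: (720 - 299) mod 720 = 421 minutes = 7:01.

Final answer: 7:01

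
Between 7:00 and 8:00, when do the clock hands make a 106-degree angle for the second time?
At t minutes past 7:00, the hour hand is at 30 x 7 + 0.5t degrees and the minute hand is at 6t degrees.
The smaller angle between them is 106 degrees when |30H - 5.5t| = 106 or |30H - 5.5t| = 254.
With H = 7, solve 30 x 7 - 5.5t = +/- target for each target:
  t = (30 x 7 - 106) / 5.5 = 18.91
  t = (30 x 7 + 106) / 5.5 = 57.45
  t = (30 x 7 - 254) / 5.5 = -8 (outside (0, 60))
  t = (30 x 7 + 254) / 5.5 = 84.36 (outside (0, 60))
Valid solutions in (0, 60): {18.91, 57.45} minutes.
The second occurrence is t = 57.45 minutes.
The hands form a 106-degree angle at 57.45 minutes past 7:00.

Final answer: 57.45 minutes past 7:00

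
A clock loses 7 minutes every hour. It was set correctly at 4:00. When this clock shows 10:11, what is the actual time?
For every 60 true minutes, the faulty clock advances 53 minutes, so 1 faulty-clock minute corresponds to 60/53 true minutes.
From 4:00 to 10:11 on the faulty dial is 371 minutes.
True elapsed: 371 x 60/53 = 420 minutes = 7 hours.
True time: 4:00 + 7 hours = 11:00.

Final answer: 11:00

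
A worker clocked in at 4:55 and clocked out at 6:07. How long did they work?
From 4:55 to 6:07:
(6 x 60 + 7) - (4 x 60 + 55) = 367 - 295 = 72 minutes
= 1 hour and 12 minutes

Final answer: 1 hour and 12 minutes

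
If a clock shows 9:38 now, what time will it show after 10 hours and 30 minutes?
Starting time: 9:38
Adding 30 minutes to 38 minutes: 38 + 30 = 68 minutes = 1 hour and 8 minutes
Adding 10 hours: 9 + 10 + 1 (carry) = 20 - 12 = 8
Final time: 8:08

Final answer: 8:08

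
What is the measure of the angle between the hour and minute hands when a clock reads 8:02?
Hour hand position: 8 x 30 + 2 x 0.5 = 241 degrees
Minute hand position: 2 x 6 = 12 degrees
Difference: |241 - 12| = 229 degrees
Since 229 > 180, the smaller angle is 360 - 229 = 131 degrees

Final answer: 131 degrees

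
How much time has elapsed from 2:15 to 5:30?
From 2:15 to 5:30:
(5 x 60 + 30) - (2 x 60 + 15) = 330 - 135 = 195 minutes
= 3 hours and 15 minutes

Final answer: 3 hours and 15 minutes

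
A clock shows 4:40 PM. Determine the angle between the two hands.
Hour hand position: 4 x 30 + 40 x 0.5 = 140 degrees
Minute hand position: 40 x 6 = 240 degrees
Difference: |140 - 240| = 100 degrees
The angle between the hands is 100 degrees

Final answer: 100 degrees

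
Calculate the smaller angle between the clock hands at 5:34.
Hour hand position: 5 x 30 + 34 x 0.5 = 167 degrees
Minute hand position: 34 x 6 = 204 degrees
Difference: |167 - 204| = 37 degrees
The angle between the hands is 37 degrees

Final answer: 37 degrees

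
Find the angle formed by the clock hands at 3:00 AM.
Hour hand position: 3 x 30 + 0 x 0.5 = 90 degrees
Minute hand position: 0 x 6 = 0 degrees
Difference: |90 - 0| = 90 degrees
The angle between the hands is 90 degrees

Final answer: 90 degrees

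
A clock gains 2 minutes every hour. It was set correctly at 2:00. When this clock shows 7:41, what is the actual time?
For every 60 true minutes, the faulty clock advances 62 minutes, so 1 faulty-clock minute corresponds to 60/62 true minutes.
From 2:00 to 7:41 on the faulty dial is 341 minutes.
True elapsed: 341 x 60/62 = 330 minutes = 5 hours and 30 minutes.
True time: 2:00 + 5 hours and 30 minutes = 7:30.

Final answer: 7:30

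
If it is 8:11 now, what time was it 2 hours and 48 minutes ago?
Starting time: 8:11 = 491 total minutes past 12:00
Subtracting: 2 hours and 48 minutes = 168 minutes
491 - 168 = 323 minutes
= 5 hours and 23 minutes past 12:00 = 5:23

Final answer: 5:23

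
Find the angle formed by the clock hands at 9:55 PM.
Hour hand position: 9 x 30 + 55 x 0.5 = 297.5 degrees
Minute hand position: 55 x 6 = 330 degrees
Difference: |297.5 - 330| = 32.5 degrees
The angle between the hands is 32.5 degrees

Final answer: 32.5 degrees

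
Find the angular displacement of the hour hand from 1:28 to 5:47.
The hour hand moves 0.5 degrees per minute.
Time elapsed: 5:47 - 1:28 = 259 minutes
Angular displacement: 259 x 0.5 = 129.5 degrees

Final answer: 129.5 degrees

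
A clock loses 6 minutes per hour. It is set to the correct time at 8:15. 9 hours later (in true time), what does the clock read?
For every 60 true minutes, the faulty clock advances 60 - 6 = 54 minutes.
True elapsed: 9 hours = 540 minutes.
Faulty clock advances: 540 x 54/60 = 486 minutes (drift: 54 minutes behind).
Shown time: 8:15 + 486 minutes = 4:21.

Final answer: 4:21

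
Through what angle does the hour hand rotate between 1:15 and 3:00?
The hour hand moves 0.5 degrees per minute.
Time elapsed: 3:00 - 1:15 = 105 minutes
Angular displacement: 105 x 0.5 = 52.5 degrees

Final answer: 52.5 degrees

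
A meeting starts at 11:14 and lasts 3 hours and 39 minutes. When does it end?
Starting time: 11:14
Adding 39 minutes to 14 minutes: 14 + 39 = 53 minutes
Adding 3 hours: 11 + 3 = 14 - 12 = 2
Final time: 2:53

Final answer: 2:53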